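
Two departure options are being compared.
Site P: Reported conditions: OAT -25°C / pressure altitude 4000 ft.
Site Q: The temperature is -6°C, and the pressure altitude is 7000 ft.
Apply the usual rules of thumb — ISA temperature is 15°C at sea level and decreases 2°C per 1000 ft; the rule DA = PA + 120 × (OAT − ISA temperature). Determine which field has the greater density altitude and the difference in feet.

Site P: ISA temp = 7°C, deviation -32°C, DA = 4000 + 120 × (-32) = 160 ft.
Site Q: ISA temp = 1°C, deviation -7°C, DA = 7000 + 120 × (-7) = 6160 ft.
Site Q is higher by 6160 − 160 = 6000 ft.

Site Q by 6000 ft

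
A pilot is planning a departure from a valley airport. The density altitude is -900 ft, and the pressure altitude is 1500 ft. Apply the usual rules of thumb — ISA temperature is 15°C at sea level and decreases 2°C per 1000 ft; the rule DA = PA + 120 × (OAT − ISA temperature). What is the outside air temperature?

-8°C

Density altitude − pressure altitude = -900 − 1500 = -2400 ft.
At 120 ft/°C that is an ISA deviation of -2400/120 = -20°C.
ISA temperature at 1500 ft = 15 − 2 × (1500/1000) = 12°C.
OAT = ISA + deviation = 12 + (-20) = -8°C.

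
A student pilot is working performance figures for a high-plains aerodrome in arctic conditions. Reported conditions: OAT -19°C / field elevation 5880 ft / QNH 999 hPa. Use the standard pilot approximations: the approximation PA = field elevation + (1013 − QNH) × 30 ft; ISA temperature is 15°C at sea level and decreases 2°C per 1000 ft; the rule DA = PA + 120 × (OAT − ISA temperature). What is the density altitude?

3732 ft

Pressure altitude = 5880 + (1013 − 999) × 30 = 5880 + (+420) = 6300 ft.
ISA temperature at 6300 ft = 15 − 2 × (6300/1000) = 2.4°C.
ISA deviation = -19 − 2.4 = -21.4°C.
Density altitude = 6300 + 120 × (-21.4) = 3732 ft.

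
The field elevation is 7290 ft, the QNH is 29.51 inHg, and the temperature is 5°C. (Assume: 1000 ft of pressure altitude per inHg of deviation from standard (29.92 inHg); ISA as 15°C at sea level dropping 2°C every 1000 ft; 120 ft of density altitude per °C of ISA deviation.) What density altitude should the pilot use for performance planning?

8348 ft

Pressure altitude = 7290 + (29.92 − 29.51) × 1000 = 7290 + (+410) = 7700 ft.
ISA temperature at 7700 ft = 15 − 2 × (7700/1000) = -0.4°C.
ISA deviation = 5 − (-0.4) = +5.4°C.
Density altitude = 7700 + 120 × (5.4) = 8348 ft.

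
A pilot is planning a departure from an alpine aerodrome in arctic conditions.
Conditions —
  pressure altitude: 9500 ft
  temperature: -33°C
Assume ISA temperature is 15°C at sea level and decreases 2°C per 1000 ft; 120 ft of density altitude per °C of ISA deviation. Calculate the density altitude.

ISA temperature at 9500 ft = 15 − 2 × (9500/1000) = -4°C.
ISA deviation = -33 − (-4) = -29°C.
Density altitude = 9500 + 120 × (-29) = 9500 + (-3480) = 6020 ft.

6020 ft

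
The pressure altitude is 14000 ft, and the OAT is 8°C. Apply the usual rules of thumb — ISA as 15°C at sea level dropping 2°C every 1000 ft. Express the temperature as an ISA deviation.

ISA+21°C

ISA temperature at 14000 ft = 15 − 2 × (14000/1000) = -13°C.
Deviation = OAT − ISA = 8 − (-13) = +21°C.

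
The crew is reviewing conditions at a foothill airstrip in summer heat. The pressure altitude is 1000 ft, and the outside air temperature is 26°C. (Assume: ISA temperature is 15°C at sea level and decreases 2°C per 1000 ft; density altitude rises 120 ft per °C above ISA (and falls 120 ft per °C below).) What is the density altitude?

2560 ft

ISA temperature at 1000 ft = 15 − 2 × (1000/1000) = 13°C.
ISA deviation = 26 − 13 = +13°C.
Density altitude = 1000 + 120 × (13) = 1000 + (+1560) = 2560 ft.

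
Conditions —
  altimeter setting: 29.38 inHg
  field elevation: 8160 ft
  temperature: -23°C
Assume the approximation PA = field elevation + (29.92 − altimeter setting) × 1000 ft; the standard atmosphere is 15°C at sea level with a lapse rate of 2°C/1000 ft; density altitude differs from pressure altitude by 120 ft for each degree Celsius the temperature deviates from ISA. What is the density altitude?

Pressure altitude = 8160 + (29.92 − 29.38) × 1000 = 8160 + (+540) = 8700 ft.
ISA temperature at 8700 ft = 15 − 2 × (8700/1000) = -2.4°C.
ISA deviation = -23 − (-2.4) = -20.6°C.
Density altitude = 8700 + 120 × (-20.6) = 6228 ft.

6228 ft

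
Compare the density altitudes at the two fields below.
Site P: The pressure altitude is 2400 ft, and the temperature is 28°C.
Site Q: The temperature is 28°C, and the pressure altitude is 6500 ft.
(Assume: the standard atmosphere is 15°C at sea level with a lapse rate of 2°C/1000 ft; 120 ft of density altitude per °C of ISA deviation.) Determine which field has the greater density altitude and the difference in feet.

Site P: ISA temp = 10.2°C, deviation +17.8°C, DA = 2400 + 120 × 17.8 = 4536 ft.
Site Q: ISA temp = 2°C, deviation +26°C, DA = 6500 + 120 × 26 = 9620 ft.
Site Q is higher by 9620 − 4536 = 5084 ft.

Site Q by 5084 ft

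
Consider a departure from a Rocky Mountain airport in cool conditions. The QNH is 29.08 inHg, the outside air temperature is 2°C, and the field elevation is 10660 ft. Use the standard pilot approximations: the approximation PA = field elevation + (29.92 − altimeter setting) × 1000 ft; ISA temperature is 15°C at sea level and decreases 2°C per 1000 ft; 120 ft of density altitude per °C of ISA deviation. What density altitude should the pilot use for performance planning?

12700 ft

Pressure altitude = 10660 + (29.92 − 29.08) × 1000 = 10660 + (+840) = 11500 ft.
ISA temperature at 11500 ft = 15 − 2 × (11500/1000) = -8°C.
ISA deviation = 2 − (-8) = +10°C.
Density altitude = 11500 + 120 × (10) = 12700 ft.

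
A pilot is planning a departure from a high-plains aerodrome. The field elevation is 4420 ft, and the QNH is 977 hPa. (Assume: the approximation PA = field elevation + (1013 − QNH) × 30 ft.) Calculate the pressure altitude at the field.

5500 ft

Pressure correction = (1013 − 977) × 30 = +1080 ft.
Pressure altitude = 4420 + (+1080) = 5500 ft.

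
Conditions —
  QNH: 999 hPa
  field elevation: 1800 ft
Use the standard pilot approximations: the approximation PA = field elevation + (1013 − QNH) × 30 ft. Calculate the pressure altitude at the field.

2220 ft

Pressure correction = (1013 − 999) × 30 = +420 ft.
Pressure altitude = 1800 + (+420) = 2220 ft.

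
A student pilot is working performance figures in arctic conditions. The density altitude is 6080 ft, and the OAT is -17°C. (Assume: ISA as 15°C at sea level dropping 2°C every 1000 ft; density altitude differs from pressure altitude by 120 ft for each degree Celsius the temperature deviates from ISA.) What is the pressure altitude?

8000 ft

DA = PA + 120 × (OAT − (15 − 2·PA/1000)) = PA + 120·OAT − 1800 + 0.24·PA = 1.24·PA + 120·OAT − 1800.
So 1.24·PA = 6080 − 120 × (-17) + 1800 = 9920.
PA = 9920 / 1.24 = 8000 ft.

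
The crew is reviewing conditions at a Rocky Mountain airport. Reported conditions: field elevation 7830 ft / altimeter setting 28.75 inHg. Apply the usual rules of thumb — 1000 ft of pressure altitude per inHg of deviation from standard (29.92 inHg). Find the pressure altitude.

Pressure correction = (29.92 − 28.75) × 1000 = +1170 ft.
Pressure altitude = 7830 + (+1170) = 9000 ft.

9000 ft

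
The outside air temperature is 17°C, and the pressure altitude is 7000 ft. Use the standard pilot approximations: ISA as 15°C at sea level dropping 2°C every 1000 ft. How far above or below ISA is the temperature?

ISA temperature at 7000 ft = 15 − 2 × (7000/1000) = 1°C.
Deviation = OAT − ISA = 17 − 1 = +16°C.

ISA+16°C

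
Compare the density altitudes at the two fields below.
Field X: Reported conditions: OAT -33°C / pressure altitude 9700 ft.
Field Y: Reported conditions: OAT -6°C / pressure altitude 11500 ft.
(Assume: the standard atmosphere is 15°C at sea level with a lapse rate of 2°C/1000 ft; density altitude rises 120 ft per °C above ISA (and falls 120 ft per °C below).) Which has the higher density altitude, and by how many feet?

Field X: ISA temp = -4.4°C, deviation -28.6°C, DA = 9700 + 120 × (-28.6) = 6268 ft.
Field Y: ISA temp = -8°C, deviation +2°C, DA = 11500 + 120 × 2 = 11740 ft.
Field Y is higher by 11740 − 6268 = 5472 ft.

Field Y by 5472 ft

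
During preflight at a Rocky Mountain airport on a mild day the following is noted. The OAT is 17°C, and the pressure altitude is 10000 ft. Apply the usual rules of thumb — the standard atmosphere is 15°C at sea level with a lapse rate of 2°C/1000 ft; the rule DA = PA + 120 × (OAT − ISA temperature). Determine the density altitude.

ISA temperature at 10000 ft = 15 − 2 × (10000/1000) = -5°C.
ISA deviation = 17 − (-5) = +22°C.
Density altitude = 10000 + 120 × (22) = 10000 + (+2640) = 12640 ft.

12640 ft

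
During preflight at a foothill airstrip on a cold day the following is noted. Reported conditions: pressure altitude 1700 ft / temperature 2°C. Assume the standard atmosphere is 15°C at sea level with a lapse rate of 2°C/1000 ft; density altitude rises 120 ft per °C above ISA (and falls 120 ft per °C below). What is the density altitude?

ISA temperature at 1700 ft = 15 − 2 × (1700/1000) = 11.6°C.
ISA deviation = 2 − 11.6 = -9.6°C.
Density altitude = 1700 + 120 × (-9.6) = 1700 + (-1152) = 548 ft.

548 ft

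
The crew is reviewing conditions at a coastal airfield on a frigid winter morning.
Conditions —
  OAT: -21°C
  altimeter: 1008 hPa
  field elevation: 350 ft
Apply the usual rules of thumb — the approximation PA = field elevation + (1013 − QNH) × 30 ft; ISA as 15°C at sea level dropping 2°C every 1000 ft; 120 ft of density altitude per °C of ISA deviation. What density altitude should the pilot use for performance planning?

-3700 ft

Pressure altitude = 350 + (1013 − 1008) × 30 = 350 + (+150) = 500 ft.
ISA temperature at 500 ft = 15 − 2 × (500/1000) = 14°C.
ISA deviation = -21 − 14 = -35°C.
Density altitude = 500 + 120 × (-35) = -3700 ft.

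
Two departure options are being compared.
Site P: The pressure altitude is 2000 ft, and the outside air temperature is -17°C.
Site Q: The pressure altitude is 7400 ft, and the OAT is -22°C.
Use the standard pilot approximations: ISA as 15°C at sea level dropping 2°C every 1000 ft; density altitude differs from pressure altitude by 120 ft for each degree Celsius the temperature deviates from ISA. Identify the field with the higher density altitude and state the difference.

Site Q by 6096 ft

Site P: ISA temp = 11°C, deviation -28°C, DA = 2000 + 120 × (-28) = -1360 ft.
Site Q: ISA temp = 0.2°C, deviation -22.2°C, DA = 7400 + 120 × (-22.2) = 4736 ft.
Site Q is higher by 4736 − (-1360) = 6096 ft.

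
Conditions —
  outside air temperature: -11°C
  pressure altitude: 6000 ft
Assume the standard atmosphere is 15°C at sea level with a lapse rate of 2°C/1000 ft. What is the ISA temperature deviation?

ISA temperature at 6000 ft = 15 − 2 × (6000/1000) = 3°C.
Deviation = OAT − ISA = -11 − 3 = -14°C.

ISA-14°C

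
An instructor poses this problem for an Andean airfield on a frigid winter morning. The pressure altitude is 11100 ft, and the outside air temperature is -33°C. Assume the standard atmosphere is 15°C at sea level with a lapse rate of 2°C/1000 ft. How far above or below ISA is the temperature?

ISA-25.8°C

ISA temperature at 11100 ft = 15 − 2 × (11100/1000) = -7.2°C.
Deviation = OAT − ISA = -33 − (-7.2) = -25.8°C.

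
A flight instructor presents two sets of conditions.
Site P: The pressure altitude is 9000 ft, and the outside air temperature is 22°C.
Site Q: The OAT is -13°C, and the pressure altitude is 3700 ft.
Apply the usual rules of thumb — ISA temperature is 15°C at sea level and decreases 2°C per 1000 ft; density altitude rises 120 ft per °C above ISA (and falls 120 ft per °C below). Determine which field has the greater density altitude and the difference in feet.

Site P: ISA temp = -3°C, deviation +25°C, DA = 9000 + 120 × 25 = 12000 ft.
Site Q: ISA temp = 7.6°C, deviation -20.6°C, DA = 3700 + 120 × (-20.6) = 1228 ft.
Site P is higher by 12000 − 1228 = 10772 ft.

Site P by 10772 ft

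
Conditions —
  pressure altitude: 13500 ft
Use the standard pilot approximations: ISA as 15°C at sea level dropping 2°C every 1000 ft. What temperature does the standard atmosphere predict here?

-12°C

ISA temperature = 15 − 2 × (13500/1000) = 15 − 27 = -12°C.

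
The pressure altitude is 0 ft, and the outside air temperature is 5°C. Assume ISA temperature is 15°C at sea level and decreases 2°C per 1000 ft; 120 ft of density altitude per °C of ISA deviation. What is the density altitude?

-1200 ft

ISA temperature at 0 ft = 15 − 2 × (0/1000) = 15°C.
ISA deviation = 5 − 15 = -10°C.
Density altitude = 0 + 120 × (-10) = 0 + (-1200) = -1200 ft.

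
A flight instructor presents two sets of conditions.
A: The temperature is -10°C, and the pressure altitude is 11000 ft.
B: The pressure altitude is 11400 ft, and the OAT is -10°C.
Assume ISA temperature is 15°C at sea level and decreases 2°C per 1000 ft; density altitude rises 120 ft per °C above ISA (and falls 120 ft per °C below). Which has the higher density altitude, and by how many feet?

B by 496 ft

A: ISA temp = -7°C, deviation -3°C, DA = 11000 + 120 × (-3) = 10640 ft.
B: ISA temp = -7.8°C, deviation -2.2°C, DA = 11400 + 120 × (-2.2) = 11136 ft.
B is higher by 11136 − 10640 = 496 ft.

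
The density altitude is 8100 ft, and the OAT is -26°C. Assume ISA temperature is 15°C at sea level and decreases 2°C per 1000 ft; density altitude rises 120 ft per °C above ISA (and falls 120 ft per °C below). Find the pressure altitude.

10500 ft

DA = PA + 120 × (OAT − (15 − 2·PA/1000)) = PA + 120·OAT − 1800 + 0.24·PA = 1.24·PA + 120·OAT − 1800.
So 1.24·PA = 8100 − 120 × (-26) + 1800 = 13020.
PA = 13020 / 1.24 = 10500 ft.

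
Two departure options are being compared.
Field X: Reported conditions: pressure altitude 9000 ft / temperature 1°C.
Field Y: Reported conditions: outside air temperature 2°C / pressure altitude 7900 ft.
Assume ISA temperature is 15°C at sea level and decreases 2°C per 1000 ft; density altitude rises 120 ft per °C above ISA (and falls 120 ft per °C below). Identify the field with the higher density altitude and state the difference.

Field X: ISA temp = -3°C, deviation +4°C, DA = 9000 + 120 × 4 = 9480 ft.
Field Y: ISA temp = -0.8°C, deviation +2.8°C, DA = 7900 + 120 × 2.8 = 8236 ft.
Field X is higher by 9480 − 8236 = 1244 ft.

Field X by 1244 ft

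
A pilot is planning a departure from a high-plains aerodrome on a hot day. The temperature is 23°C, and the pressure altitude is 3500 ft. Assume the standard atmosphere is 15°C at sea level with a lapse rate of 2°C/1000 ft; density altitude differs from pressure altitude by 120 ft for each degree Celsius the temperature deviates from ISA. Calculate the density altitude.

ISA temperature at 3500 ft = 15 − 2 × (3500/1000) = 8°C.
ISA deviation = 23 − 8 = +15°C.
Density altitude = 3500 + 120 × (15) = 3500 + (+1800) = 5300 ft.

5300 ft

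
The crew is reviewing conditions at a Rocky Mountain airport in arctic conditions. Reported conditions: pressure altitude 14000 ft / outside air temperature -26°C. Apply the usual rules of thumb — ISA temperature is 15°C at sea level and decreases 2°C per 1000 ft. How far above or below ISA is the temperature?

ISA temperature at 14000 ft = 15 − 2 × (14000/1000) = -13°C.
Deviation = OAT − ISA = -26 − (-13) = -13°C.

ISA-13°C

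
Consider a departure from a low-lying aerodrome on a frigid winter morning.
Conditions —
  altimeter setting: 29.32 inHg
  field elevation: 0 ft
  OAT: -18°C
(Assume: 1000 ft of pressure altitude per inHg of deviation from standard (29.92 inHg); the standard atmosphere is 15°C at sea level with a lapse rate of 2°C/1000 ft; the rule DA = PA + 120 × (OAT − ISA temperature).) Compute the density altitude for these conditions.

Pressure altitude = 0 + (29.92 − 29.32) × 1000 = 0 + (+600) = 600 ft.
ISA temperature at 600 ft = 15 − 2 × (600/1000) = 13.8°C.
ISA deviation = -18 − 13.8 = -31.8°C.
Density altitude = 600 + 120 × (-31.8) = -3216 ft.

-3216 ft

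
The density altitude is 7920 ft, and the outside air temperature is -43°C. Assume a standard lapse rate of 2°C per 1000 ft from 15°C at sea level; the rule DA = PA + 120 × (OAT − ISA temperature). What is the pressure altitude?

12000 ft

DA = PA + 120 × (OAT − (15 − 2·PA/1000)) = PA + 120·OAT − 1800 + 0.24·PA = 1.24·PA + 120·OAT − 1800.
So 1.24·PA = 7920 − 120 × (-43) + 1800 = 14880.
PA = 14880 / 1.24 = 12000 ft.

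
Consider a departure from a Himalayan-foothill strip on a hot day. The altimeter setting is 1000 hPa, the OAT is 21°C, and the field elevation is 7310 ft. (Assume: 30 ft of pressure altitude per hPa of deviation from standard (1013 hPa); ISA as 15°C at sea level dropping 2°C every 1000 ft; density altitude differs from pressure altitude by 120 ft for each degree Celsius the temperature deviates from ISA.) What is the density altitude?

Pressure altitude = 7310 + (1013 − 1000) × 30 = 7310 + (+390) = 7700 ft.
ISA temperature at 7700 ft = 15 − 2 × (7700/1000) = -0.4°C.
ISA deviation = 21 − (-0.4) = +21.4°C.
Density altitude = 7700 + 120 × (21.4) = 10268 ft.

10268 ft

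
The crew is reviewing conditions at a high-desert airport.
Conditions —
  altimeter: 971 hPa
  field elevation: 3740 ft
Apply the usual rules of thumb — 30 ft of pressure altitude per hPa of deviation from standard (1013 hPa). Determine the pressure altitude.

Pressure correction = (1013 − 971) × 30 = +1260 ft.
Pressure altitude = 3740 + (+1260) = 5000 ft.

5000 ft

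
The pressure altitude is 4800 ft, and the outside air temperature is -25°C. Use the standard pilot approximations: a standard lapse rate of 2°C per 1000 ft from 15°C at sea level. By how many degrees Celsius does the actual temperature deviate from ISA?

ISA-30.4°C

ISA temperature at 4800 ft = 15 − 2 × (4800/1000) = 5.4°C.
Deviation = OAT − ISA = -25 − 5.4 = -30.4°C.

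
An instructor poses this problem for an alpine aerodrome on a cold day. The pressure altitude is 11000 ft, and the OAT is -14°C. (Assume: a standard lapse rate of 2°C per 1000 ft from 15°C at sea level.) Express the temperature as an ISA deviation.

ISA-7°C

ISA temperature at 11000 ft = 15 − 2 × (11000/1000) = -7°C.
Deviation = OAT − ISA = -14 − (-7) = -7°C.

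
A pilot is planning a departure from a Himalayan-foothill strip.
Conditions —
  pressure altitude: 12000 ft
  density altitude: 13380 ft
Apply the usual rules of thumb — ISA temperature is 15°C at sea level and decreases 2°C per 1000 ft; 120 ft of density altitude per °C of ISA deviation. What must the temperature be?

2.5°C

Density altitude − pressure altitude = 13380 − 12000 = +1380 ft.
At 120 ft/°C that is an ISA deviation of 1380/120 = +11.5°C.
ISA temperature at 12000 ft = 15 − 2 × (12000/1000) = -9°C.
OAT = ISA + deviation = -9 + (+11.5) = 2.5°C.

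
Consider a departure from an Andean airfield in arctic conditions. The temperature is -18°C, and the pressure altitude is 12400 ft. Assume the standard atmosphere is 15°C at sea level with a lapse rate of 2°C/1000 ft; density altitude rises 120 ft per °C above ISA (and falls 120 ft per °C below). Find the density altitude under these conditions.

ISA temperature at 12400 ft = 15 − 2 × (12400/1000) = -9.8°C.
ISA deviation = -18 − (-9.8) = -8.2°C.
Density altitude = 12400 + 120 × (-8.2) = 12400 + (-984) = 11416 ft.

11416 ft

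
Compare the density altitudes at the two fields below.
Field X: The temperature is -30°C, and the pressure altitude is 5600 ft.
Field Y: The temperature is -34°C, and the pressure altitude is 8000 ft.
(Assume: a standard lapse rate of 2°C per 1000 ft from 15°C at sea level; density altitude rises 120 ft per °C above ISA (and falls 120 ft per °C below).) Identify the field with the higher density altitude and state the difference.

Field Y by 2496 ft

Field X: ISA temp = 3.8°C, deviation -33.8°C, DA = 5600 + 120 × (-33.8) = 1544 ft.
Field Y: ISA temp = -1°C, deviation -33°C, DA = 8000 + 120 × (-33) = 4040 ft.
Field Y is higher by 4040 − 1544 = 2496 ft.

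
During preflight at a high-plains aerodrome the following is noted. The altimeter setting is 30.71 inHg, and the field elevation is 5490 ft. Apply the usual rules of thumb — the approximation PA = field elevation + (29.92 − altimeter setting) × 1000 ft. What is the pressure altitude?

Pressure correction = (29.92 − 30.71) × 1000 = -790 ft.
Pressure altitude = 5490 + (-790) = 4700 ft.

4700 ft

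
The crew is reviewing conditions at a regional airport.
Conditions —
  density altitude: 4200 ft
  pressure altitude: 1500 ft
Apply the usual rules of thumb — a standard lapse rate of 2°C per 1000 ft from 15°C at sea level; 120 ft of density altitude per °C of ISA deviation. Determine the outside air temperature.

34.5°C

Density altitude − pressure altitude = 4200 − 1500 = +2700 ft.
At 120 ft/°C that is an ISA deviation of 2700/120 = +22.5°C.
ISA temperature at 1500 ft = 15 − 2 × (1500/1000) = 12°C.
OAT = ISA + deviation = 12 + (+22.5) = 34.5°C.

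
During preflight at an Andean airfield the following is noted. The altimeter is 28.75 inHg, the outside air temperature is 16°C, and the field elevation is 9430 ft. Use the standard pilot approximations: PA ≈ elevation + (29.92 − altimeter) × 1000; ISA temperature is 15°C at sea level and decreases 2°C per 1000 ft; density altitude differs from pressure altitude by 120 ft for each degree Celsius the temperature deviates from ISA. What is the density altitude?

13264 ft

Pressure altitude = 9430 + (29.92 − 28.75) × 1000 = 9430 + (+1170) = 10600 ft.
ISA temperature at 10600 ft = 15 − 2 × (10600/1000) = -6.2°C.
ISA deviation = 16 − (-6.2) = +22.2°C.
Density altitude = 10600 + 120 × (22.2) = 13264 ft.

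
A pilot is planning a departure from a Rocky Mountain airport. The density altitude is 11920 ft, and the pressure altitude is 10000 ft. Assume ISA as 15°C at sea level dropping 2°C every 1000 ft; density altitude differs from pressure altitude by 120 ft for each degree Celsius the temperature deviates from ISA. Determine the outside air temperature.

Density altitude − pressure altitude = 11920 − 10000 = +1920 ft.
At 120 ft/°C that is an ISA deviation of 1920/120 = +16°C.
ISA temperature at 10000 ft = 15 − 2 × (10000/1000) = -5°C.
OAT = ISA + deviation = -5 + (+16) = 11°C.

11°C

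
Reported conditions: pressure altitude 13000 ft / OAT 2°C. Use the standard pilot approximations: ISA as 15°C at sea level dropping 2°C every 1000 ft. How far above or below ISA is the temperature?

ISA temperature at 13000 ft = 15 − 2 × (13000/1000) = -11°C.
Deviation = OAT − ISA = 2 − (-11) = +13°C.

ISA+13°C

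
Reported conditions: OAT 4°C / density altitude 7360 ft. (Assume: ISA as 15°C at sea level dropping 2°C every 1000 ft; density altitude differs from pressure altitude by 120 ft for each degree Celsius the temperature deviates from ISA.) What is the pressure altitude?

DA = PA + 120 × (OAT − (15 − 2·PA/1000)) = PA + 120·OAT − 1800 + 0.24·PA = 1.24·PA + 120·OAT − 1800.
So 1.24·PA = 7360 − 120 × 4 + 1800 = 8680.
PA = 8680 / 1.24 = 7000 ft.

7000 ft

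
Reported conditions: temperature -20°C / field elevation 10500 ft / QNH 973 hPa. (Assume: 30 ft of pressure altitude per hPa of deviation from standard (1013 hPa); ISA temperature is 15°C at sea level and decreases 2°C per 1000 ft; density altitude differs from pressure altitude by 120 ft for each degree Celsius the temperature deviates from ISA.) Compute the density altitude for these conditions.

Pressure altitude = 10500 + (1013 − 973) × 30 = 10500 + (+1200) = 11700 ft.
ISA temperature at 11700 ft = 15 − 2 × (11700/1000) = -8.4°C.
ISA deviation = -20 − (-8.4) = -11.6°C.
Density altitude = 11700 + 120 × (-11.6) = 10308 ft.

10308 ft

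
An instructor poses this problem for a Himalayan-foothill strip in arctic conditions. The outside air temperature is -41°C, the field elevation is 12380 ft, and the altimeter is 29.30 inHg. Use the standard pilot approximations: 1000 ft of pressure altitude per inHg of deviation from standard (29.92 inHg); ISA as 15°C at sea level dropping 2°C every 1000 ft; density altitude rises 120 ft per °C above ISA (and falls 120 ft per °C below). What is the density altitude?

Pressure altitude = 12380 + (29.92 − 29.30) × 1000 = 12380 + (+620) = 13000 ft.
ISA temperature at 13000 ft = 15 − 2 × (13000/1000) = -11°C.
ISA deviation = -41 − (-11) = -30°C.
Density altitude = 13000 + 120 × (-30) = 9400 ft.

9400 ft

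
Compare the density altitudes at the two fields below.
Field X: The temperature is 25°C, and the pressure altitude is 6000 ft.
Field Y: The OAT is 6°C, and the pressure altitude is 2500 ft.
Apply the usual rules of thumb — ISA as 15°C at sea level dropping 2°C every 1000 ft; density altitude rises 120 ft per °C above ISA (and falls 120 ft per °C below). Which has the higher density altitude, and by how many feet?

Field X: ISA temp = 3°C, deviation +22°C, DA = 6000 + 120 × 22 = 8640 ft.
Field Y: ISA temp = 10°C, deviation -4°C, DA = 2500 + 120 × (-4) = 2020 ft.
Field X is higher by 8640 − 2020 = 6620 ft.

Field X by 6620 ft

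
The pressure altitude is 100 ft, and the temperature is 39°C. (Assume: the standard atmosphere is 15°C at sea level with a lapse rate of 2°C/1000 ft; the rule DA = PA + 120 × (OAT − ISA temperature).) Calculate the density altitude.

3004 ft

ISA temperature at 100 ft = 15 − 2 × (100/1000) = 14.8°C.
ISA deviation = 39 − 14.8 = +24.2°C.
Density altitude = 100 + 120 × (24.2) = 100 + (+2904) = 3004 ft.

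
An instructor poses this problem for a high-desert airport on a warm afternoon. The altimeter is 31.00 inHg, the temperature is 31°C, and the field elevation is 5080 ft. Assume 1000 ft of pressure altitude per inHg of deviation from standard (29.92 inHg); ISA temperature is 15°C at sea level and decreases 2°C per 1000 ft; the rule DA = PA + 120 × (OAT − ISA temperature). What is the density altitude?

Pressure altitude = 5080 + (29.92 − 31.00) × 1000 = 5080 + (-1080) = 4000 ft.
ISA temperature at 4000 ft = 15 − 2 × (4000/1000) = 7°C.
ISA deviation = 31 − 7 = +24°C.
Density altitude = 4000 + 120 × (24) = 6880 ft.

6880 ft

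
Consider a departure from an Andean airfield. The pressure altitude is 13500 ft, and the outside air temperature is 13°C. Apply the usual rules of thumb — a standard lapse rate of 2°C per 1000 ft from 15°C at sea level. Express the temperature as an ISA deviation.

ISA+25°C

ISA temperature at 13500 ft = 15 − 2 × (13500/1000) = -12°C.
Deviation = OAT − ISA = 13 − (-12) = +25°C.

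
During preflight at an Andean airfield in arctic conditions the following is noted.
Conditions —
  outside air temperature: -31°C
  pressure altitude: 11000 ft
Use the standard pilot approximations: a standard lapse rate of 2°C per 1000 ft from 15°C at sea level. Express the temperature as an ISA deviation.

ISA temperature at 11000 ft = 15 − 2 × (11000/1000) = -7°C.
Deviation = OAT − ISA = -31 − (-7) = -24°C.

ISA-24°C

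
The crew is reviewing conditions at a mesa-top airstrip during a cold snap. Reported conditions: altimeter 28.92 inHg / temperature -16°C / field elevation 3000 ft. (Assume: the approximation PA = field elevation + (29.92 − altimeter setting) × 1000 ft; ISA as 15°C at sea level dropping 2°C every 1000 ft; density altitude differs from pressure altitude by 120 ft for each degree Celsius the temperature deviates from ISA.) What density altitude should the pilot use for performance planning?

Pressure altitude = 3000 + (29.92 − 28.92) × 1000 = 3000 + (+1000) = 4000 ft.
ISA temperature at 4000 ft = 15 − 2 × (4000/1000) = 7°C.
ISA deviation = -16 − 7 = -23°C.
Density altitude = 4000 + 120 × (-23) = 1240 ft.

1240 ft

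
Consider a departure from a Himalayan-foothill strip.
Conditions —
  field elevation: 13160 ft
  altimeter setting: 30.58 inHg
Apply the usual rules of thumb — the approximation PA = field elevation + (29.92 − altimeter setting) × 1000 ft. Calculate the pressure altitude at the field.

Pressure correction = (29.92 − 30.58) × 1000 = -660 ft.
Pressure altitude = 13160 + (-660) = 12500 ft.

12500 ft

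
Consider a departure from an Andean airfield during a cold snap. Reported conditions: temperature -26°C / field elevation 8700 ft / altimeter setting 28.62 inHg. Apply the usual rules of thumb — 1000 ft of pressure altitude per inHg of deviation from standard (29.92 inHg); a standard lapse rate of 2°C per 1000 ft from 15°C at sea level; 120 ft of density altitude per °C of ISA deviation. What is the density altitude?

7480 ft

Pressure altitude = 8700 + (29.92 − 28.62) × 1000 = 8700 + (+1300) = 10000 ft.
ISA temperature at 10000 ft = 15 − 2 × (10000/1000) = -5°C.
ISA deviation = -26 − (-5) = -21°C.
Density altitude = 10000 + 120 × (-21) = 7480 ft.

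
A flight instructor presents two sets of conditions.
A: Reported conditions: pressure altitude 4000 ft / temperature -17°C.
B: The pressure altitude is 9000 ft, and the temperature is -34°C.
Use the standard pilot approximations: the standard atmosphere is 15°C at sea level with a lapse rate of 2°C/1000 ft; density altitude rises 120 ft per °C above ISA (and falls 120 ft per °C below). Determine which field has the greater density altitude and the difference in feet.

B by 4160 ft

A: ISA temp = 7°C, deviation -24°C, DA = 4000 + 120 × (-24) = 1120 ft.
B: ISA temp = -3°C, deviation -31°C, DA = 9000 + 120 × (-31) = 5280 ft.
B is higher by 5280 − 1120 = 4160 ft.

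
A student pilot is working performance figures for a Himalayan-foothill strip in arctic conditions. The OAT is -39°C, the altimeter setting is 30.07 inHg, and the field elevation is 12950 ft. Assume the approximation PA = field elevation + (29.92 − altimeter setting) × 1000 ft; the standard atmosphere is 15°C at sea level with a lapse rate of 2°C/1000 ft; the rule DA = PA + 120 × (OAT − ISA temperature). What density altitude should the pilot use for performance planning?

Pressure altitude = 12950 + (29.92 − 30.07) × 1000 = 12950 + (-150) = 12800 ft.
ISA temperature at 12800 ft = 15 − 2 × (12800/1000) = -10.6°C.
ISA deviation = -39 − (-10.6) = -28.4°C.
Density altitude = 12800 + 120 × (-28.4) = 9392 ft.

9392 ft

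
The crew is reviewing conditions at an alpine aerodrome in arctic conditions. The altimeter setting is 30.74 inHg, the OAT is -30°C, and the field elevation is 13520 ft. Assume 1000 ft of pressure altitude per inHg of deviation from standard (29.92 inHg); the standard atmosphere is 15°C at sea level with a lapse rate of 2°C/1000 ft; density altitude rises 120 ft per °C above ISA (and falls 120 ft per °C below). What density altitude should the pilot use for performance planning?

10348 ft

Pressure altitude = 13520 + (29.92 − 30.74) × 1000 = 13520 + (-820) = 12700 ft.
ISA temperature at 12700 ft = 15 − 2 × (12700/1000) = -10.4°C.
ISA deviation = -30 − (-10.4) = -19.6°C.
Density altitude = 12700 + 120 × (-19.6) = 10348 ft.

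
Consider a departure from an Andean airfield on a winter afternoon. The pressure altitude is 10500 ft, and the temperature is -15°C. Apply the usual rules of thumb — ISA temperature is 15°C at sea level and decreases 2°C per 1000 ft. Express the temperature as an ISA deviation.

ISA temperature at 10500 ft = 15 − 2 × (10500/1000) = -6°C.
Deviation = OAT − ISA = -15 − (-6) = -9°C.

ISA-9°C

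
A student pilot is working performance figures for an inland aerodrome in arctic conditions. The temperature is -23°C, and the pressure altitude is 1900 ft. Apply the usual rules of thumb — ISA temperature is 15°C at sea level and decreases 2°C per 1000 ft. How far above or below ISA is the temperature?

ISA temperature at 1900 ft = 15 − 2 × (1900/1000) = 11.2°C.
Deviation = OAT − ISA = -23 − 11.2 = -34.2°C.

ISA-34.2°C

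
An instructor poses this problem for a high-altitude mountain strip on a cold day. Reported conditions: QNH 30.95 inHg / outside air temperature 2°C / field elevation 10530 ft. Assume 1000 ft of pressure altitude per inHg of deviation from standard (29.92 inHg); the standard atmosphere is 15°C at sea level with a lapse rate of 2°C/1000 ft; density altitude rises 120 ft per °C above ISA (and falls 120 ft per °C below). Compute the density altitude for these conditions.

10220 ft

Pressure altitude = 10530 + (29.92 − 30.95) × 1000 = 10530 + (-1030) = 9500 ft.
ISA temperature at 9500 ft = 15 − 2 × (9500/1000) = -4°C.
ISA deviation = 2 − (-4) = +6°C.
Density altitude = 9500 + 120 × (6) = 10220 ft.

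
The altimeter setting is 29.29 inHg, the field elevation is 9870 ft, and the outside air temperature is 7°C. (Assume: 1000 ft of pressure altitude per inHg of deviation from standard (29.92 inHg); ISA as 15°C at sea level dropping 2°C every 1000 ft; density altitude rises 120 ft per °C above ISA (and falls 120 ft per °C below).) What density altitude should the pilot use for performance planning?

12060 ft

Pressure altitude = 9870 + (29.92 − 29.29) × 1000 = 9870 + (+630) = 10500 ft.
ISA temperature at 10500 ft = 15 − 2 × (10500/1000) = -6°C.
ISA deviation = 7 − (-6) = +13°C.
Density altitude = 10500 + 120 × (13) = 12060 ft.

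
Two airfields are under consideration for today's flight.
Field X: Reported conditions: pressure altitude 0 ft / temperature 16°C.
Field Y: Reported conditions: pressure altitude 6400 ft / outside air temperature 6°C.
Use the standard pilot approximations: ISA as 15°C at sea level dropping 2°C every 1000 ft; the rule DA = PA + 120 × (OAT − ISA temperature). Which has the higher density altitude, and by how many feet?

Field X: ISA temp = 15°C, deviation +1°C, DA = 0 + 120 × 1 = 120 ft.
Field Y: ISA temp = 2.2°C, deviation +3.8°C, DA = 6400 + 120 × 3.8 = 6856 ft.
Field Y is higher by 6856 − 120 = 6736 ft.

Field Y by 6736 ft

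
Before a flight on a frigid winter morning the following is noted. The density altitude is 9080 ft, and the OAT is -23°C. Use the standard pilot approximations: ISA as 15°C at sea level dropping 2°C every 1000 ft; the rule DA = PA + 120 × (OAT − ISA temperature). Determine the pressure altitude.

DA = PA + 120 × (OAT − (15 − 2·PA/1000)) = PA + 120·OAT − 1800 + 0.24·PA = 1.24·PA + 120·OAT − 1800.
So 1.24·PA = 9080 − 120 × (-23) + 1800 = 13640.
PA = 13640 / 1.24 = 11000 ft.

11000 ft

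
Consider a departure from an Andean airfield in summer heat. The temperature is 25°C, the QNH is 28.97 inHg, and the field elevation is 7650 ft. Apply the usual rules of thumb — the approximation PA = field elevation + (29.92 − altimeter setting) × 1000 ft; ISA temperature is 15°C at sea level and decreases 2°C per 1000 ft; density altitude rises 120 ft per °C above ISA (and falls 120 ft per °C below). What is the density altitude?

Pressure altitude = 7650 + (29.92 − 28.97) × 1000 = 7650 + (+950) = 8600 ft.
ISA temperature at 8600 ft = 15 − 2 × (8600/1000) = -2.2°C.
ISA deviation = 25 − (-2.2) = +27.2°C.
Density altitude = 8600 + 120 × (27.2) = 11864 ft.

11864 ft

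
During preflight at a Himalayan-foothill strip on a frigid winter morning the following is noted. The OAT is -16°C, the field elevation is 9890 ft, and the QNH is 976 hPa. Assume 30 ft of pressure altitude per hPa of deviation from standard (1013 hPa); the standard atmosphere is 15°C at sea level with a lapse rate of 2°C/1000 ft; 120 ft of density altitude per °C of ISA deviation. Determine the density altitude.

Pressure altitude = 9890 + (1013 − 976) × 30 = 9890 + (+1110) = 11000 ft.
ISA temperature at 11000 ft = 15 − 2 × (11000/1000) = -7°C.
ISA deviation = -16 − (-7) = -9°C.
Density altitude = 11000 + 120 × (-9) = 9920 ft.

9920 ft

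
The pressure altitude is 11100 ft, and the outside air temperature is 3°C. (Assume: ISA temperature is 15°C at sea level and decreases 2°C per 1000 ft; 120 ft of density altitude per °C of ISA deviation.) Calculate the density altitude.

12324 ft

ISA temperature at 11100 ft = 15 − 2 × (11100/1000) = -7.2°C.
ISA deviation = 3 − (-7.2) = +10.2°C.
Density altitude = 11100 + 120 × (10.2) = 11100 + (+1224) = 12324 ft.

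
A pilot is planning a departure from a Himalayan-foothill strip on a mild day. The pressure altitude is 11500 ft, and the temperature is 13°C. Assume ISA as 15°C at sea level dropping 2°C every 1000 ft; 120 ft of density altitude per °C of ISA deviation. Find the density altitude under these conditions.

14020 ft

ISA temperature at 11500 ft = 15 − 2 × (11500/1000) = -8°C.
ISA deviation = 13 − (-8) = +21°C.
Density altitude = 11500 + 120 × (21) = 11500 + (+2520) = 14020 ft.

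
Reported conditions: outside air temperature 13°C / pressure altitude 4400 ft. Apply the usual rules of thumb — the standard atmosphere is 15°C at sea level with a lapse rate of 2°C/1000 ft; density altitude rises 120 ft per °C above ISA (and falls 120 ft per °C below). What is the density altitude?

ISA temperature at 4400 ft = 15 − 2 × (4400/1000) = 6.2°C.
ISA deviation = 13 − 6.2 = +6.8°C.
Density altitude = 4400 + 120 × (6.8) = 4400 + (+816) = 5216 ft.

5216 ft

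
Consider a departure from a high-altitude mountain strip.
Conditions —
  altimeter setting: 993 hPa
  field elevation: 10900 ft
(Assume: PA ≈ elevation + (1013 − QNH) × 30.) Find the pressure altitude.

Pressure correction = (1013 − 993) × 30 = +600 ft.
Pressure altitude = 10900 + (+600) = 11500 ft.

11500 ft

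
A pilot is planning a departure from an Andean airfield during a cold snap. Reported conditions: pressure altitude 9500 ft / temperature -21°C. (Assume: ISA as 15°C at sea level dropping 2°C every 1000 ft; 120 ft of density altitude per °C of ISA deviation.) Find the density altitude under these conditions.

7460 ft

ISA temperature at 9500 ft = 15 − 2 × (9500/1000) = -4°C.
ISA deviation = -21 − (-4) = -17°C.
Density altitude = 9500 + 120 × (-17) = 9500 + (-2040) = 7460 ft.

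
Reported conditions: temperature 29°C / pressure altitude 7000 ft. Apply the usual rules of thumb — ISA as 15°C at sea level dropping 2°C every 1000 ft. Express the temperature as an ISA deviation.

ISA+28°C

ISA temperature at 7000 ft = 15 − 2 × (7000/1000) = 1°C.
Deviation = OAT − ISA = 29 − 1 = +28°C.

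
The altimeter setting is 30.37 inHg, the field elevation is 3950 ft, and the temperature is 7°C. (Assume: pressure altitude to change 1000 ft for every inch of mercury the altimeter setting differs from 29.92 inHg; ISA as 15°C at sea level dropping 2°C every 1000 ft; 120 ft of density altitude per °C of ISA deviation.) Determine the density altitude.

3380 ft

Pressure altitude = 3950 + (29.92 − 30.37) × 1000 = 3950 + (-450) = 3500 ft.
ISA temperature at 3500 ft = 15 − 2 × (3500/1000) = 8°C.
ISA deviation = 7 − 8 = -1°C.
Density altitude = 3500 + 120 × (-1) = 3380 ft.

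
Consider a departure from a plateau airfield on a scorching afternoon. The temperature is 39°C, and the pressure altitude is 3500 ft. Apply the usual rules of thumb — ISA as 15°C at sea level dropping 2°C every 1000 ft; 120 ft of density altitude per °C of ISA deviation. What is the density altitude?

7220 ft

ISA temperature at 3500 ft = 15 − 2 × (3500/1000) = 8°C.
ISA deviation = 39 − 8 = +31°C.
Density altitude = 3500 + 120 × (31) = 3500 + (+3720) = 7220 ft.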